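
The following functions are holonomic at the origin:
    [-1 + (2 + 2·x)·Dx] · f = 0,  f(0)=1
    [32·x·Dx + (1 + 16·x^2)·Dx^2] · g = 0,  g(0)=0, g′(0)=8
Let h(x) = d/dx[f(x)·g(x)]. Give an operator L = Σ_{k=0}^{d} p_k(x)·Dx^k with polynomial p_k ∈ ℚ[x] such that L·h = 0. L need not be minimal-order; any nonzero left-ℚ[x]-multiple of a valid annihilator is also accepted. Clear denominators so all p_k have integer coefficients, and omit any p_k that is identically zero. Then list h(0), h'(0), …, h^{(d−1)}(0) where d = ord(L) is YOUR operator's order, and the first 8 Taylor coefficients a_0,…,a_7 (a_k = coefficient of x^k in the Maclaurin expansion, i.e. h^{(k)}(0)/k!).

L = (125 + 640·x - 5728·x^2 - 6144·x^3 - 768·x^4) + (268 + 1164·x - 10368·x^2 - 29696·x^3 - 21504·x^4 - 3072·x^5)·Dx + (12 - 232·x - 372·x^2 - 4096·x^3 - 9088·x^4 - 6144·x^5 - 1024·x^6)·Dx^2  (order 2).
h: a_k = 8, 8, -131, -250/3, 99509/48, 97129/80, -63582493/1920, -62254327/3360, …
ICs: h(0) = 8, h′(0) = 8.

f: a_k = 1, 1/2, -1/8, 1/16, -5/128, 7/256, -21/1024, 33/2048, …
g: a_k = 0, 8, 0, -128/3, 0, 2048/5, 0, -32768/7, …
h₀=f·g: eliminate ⇒ L₀, order ≤ 1·2.
Differentiate: ansatz ord ≤ ord L₀ ⇒ L.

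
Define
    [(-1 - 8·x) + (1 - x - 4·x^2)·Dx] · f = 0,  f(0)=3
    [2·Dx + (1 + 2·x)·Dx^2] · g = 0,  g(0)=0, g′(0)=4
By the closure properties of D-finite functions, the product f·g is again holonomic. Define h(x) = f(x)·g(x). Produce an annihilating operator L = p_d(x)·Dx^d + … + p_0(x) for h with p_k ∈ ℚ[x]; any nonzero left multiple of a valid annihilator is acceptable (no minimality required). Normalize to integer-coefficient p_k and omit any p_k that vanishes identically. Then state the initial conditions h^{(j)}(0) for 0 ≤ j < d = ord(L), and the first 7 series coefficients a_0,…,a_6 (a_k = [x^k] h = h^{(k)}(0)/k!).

f: a_k = 3, 3, 15, 27, 87, 195, 543, …
g: a_k = 0, 4, -4, 16/3, -8, 64/5, -64/3, …
f·g: L₀ = L_f ⊗_s L_g, ord ≤ 1·2.
L = (10 + 32·x) + (22·x + 40·x^2)·Dx + (-1 - x + 6·x^2 + 8·x^3)·Dx^2  (order 2).
h: a_k = 0, 12, 0, 64, 40, 1672/5, 2152/5, …
ICs: h(0) = 0, h′(0) = 12.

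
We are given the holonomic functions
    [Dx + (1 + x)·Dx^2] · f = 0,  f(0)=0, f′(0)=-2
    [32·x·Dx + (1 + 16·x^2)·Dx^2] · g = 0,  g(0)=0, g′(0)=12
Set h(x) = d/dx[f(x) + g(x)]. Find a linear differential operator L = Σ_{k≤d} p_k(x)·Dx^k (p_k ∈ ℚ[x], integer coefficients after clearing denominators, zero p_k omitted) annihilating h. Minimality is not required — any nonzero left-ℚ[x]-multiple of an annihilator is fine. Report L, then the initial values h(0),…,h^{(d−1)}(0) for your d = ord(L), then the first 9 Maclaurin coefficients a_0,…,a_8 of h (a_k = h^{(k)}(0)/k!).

L = (-32 - 96·x + 1536·x^2 + 512·x^3) + (-34 - 64·x + 1440·x^2 + 3072·x^3 + 1024·x^4)·Dx + (-1 + 31·x + 32·x^2 + 512·x^3 + 768·x^4 + 256·x^5)·Dx^2  (order 2).
h: a_k = 10, 2, -194, 2, 3070, 2, -49154, 2, 786430, …
ICs: h(0) = 10, h′(0) = 2.

f: a_k = 0, -2, 1, -2/3, 1/2, -2/5, 1/3, -2/7, 1/4, …
g: a_k = 0, 12, 0, -64, 0, 3072/5, 0, -49152/7, 0, …
Sum ⇒ L₀ = lclm(L_f,L_g) in ℚ(x)⟨Dx⟩.
h₀' ⇒ L via d/dx closure of L₀.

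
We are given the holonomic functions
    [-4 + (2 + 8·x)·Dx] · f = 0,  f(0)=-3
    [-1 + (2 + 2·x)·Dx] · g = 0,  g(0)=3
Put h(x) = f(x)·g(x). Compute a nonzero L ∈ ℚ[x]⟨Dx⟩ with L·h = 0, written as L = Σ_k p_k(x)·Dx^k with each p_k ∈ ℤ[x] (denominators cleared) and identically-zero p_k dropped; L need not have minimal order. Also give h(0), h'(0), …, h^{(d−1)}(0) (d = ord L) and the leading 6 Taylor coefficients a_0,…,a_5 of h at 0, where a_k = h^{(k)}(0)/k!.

f: a_k = -3, -6, 6, -12, 30, -84, …
g: a_k = 3, 3/2, -3/8, 3/16, -15/128, 21/256, …
f·g: L₀ = L_f ⊗_s L_g, ord ≤ 1·1.
L = (-5 - 8·x) + (2 + 10·x + 8·x^2)·Dx  (order 1).
h: a_k = -9, -45/2, 81/8, -405/16, 8829/128, -51435/256, …
ICs: h(0) = -9.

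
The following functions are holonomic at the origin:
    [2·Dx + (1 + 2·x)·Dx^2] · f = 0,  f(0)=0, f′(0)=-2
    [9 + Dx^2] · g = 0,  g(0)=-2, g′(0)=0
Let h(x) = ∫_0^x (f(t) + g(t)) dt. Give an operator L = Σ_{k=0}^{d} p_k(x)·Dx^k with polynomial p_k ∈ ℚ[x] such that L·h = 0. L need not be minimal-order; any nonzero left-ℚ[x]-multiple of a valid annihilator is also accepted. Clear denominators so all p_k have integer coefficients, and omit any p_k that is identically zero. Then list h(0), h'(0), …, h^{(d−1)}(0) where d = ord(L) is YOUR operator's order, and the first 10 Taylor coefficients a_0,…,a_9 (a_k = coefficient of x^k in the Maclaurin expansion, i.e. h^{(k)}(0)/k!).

f: a_k = 0, -2, 2, -8/3, 4, -32/5, 32/3, -128/7, 32, -512/9, …
g: a_k = -2, 0, 9, 0, -27/4, 0, 81/40, 0, -729/2240, 0, …
h₀=f+g: left-lcm gives L₀, ord ≤ 4.
Integrate: L := L₀·Dx.
L = (594 + 648·x + 648·x^2)·Dx^2 + (153 + 630·x + 972·x^2 + 648·x^3)·Dx^3 + (66 + 72·x + 72·x^2)·Dx^4 + (17 + 70·x + 108·x^2 + 72·x^3)·Dx^5  (order 5).
h: a_k = 0, -2, -1, 11/3, -2/3, -11/20, -16/15, 1523/840, -16/7, 70951/20160, …
ICs: h(0) = 0, h′(0) = -2, h′′(0) = -2, h′′′(0) = 22, h′′′′(0) = -16.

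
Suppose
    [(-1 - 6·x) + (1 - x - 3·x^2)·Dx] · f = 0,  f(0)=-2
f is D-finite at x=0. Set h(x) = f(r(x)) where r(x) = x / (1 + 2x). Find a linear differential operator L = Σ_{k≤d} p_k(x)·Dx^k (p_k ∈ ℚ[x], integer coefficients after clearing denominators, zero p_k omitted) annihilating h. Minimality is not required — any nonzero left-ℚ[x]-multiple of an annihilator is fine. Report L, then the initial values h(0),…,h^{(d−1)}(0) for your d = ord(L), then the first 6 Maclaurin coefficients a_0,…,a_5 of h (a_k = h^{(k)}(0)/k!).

L = (1 + 8·x) + (-1 - 5·x - 5·x^2 + 2·x^3)·Dx  (order 1).
h: a_k = -2, -2, -4, 10, -34, 112, …
ICs: h(0) = -2.

f: a_k = -2, -2, -8, -14, -38, -80, …
f∘r: x↦r, Dx↦Dx/r' in L_f ⇒ L₀.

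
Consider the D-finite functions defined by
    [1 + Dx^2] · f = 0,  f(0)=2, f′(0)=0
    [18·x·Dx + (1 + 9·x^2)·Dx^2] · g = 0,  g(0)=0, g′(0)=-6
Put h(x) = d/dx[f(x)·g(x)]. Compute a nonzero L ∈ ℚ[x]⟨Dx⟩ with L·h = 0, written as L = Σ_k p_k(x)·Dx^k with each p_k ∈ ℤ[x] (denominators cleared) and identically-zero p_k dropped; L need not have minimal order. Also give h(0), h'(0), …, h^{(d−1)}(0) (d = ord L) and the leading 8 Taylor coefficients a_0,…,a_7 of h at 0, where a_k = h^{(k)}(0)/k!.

f: a_k = 2, 0, -1, 0, 1/12, 0, -1/360, 0, …
g: a_k = 0, -6, 0, 18, 0, -486/5, 0, 4374/7, …
L₀ := L_f ⊗_s L_g (sym. prod.), ord ≤ 4.
Differentiate: ansatz ord ≤ ord L₀ ⇒ L.
L = (38998 + 738774·x^2 + 15162957·x^4 + 3032640·x^6 - 78732·x^8 - 1771470·x^10 + 531441·x^12) + (20772·x + 1033884·x^3 + 7902360·x^5 + 2624400·x^7 + 1180980·x^9 + 2125764·x^11)·Dx + (39368 + 755028·x^2 + 15369750·x^4 + 3887028·x^6 + 314928·x^8 - 1417176·x^10 + 1062882·x^12)·Dx^2 + (20772·x + 1033884·x^3 + 7902360·x^5 + 2624400·x^7 + 1180980·x^9 + 2125764·x^11)·Dx^3 + (370 + 16254·x^2 + 206793·x^4 + 854388·x^6 + 393660·x^8 + 354294·x^10 + 531441·x^12)·Dx^4  (order 4).
h: a_k = -12, 0, 126, 0, -2129/2, 0, 566341/60, 0, …
ICs: h(0) = -12, h′(0) = 0, h′′(0) = 252, h′′′(0) = 0.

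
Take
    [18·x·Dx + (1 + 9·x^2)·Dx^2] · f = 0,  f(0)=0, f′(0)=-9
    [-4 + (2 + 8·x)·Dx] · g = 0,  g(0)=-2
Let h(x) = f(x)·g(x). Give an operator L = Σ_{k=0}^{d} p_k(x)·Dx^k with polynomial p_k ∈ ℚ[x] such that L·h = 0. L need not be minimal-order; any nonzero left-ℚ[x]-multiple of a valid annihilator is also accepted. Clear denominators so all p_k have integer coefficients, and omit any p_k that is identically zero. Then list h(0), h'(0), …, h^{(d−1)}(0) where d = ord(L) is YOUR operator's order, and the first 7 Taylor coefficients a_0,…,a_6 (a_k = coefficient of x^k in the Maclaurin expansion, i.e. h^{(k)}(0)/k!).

L = (12 - 36·x - 36·x^2) + (-4 + 2·x + 108·x^2 + 144·x^3)·Dx + (1 + 8·x + 25·x^2 + 72·x^3 + 144·x^4)·Dx^2  (order 2).
h: a_k = 0, 18, 36, -90, -36, 1098/5, 4356/5, …
ICs: h(0) = 0, h′(0) = 18.

f: a_k = 0, -9, 0, 27, 0, -729/5, 0, …
g: a_k = -2, -4, 4, -8, 20, -56, 168, …
Sym-product of L_f,L_g gives L₀ (≤ ord 2).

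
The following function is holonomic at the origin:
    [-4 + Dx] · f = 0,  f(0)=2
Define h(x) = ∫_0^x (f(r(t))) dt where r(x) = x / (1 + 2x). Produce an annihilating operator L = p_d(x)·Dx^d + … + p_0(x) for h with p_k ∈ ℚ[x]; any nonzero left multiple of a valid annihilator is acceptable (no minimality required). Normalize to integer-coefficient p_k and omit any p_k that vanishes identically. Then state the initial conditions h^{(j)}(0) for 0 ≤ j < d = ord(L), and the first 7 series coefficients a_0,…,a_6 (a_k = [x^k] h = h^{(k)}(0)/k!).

L = -4·Dx + (1 + 4·x + 4·x^2)·Dx^2  (order 2).
h: a_k = 0, 2, 4, 0, -8/3, 64/15, -64/15, …
ICs: h(0) = 0, h′(0) = 2.

f: a_k = 2, 8, 16, 64/3, 64/3, 256/15, 512/45, …
h₀=f(r): pull back L_f along r ⇒ L₀.
Integrate: L := L₀·Dx.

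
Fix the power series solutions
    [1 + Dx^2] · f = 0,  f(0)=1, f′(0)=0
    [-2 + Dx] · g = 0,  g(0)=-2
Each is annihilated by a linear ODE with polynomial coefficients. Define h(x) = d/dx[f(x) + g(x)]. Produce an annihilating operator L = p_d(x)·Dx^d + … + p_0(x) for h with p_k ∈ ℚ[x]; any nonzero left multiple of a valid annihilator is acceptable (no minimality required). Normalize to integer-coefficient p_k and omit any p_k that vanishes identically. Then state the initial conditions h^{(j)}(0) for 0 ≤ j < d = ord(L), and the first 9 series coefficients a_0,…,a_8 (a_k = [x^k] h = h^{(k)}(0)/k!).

L = 2 - Dx + 2·Dx^2 - Dx^3  (order 3).
h: a_k = -4, -9, -8, -31/6, -8/3, -43/40, -16/45, -73/720, -8/315, …
ICs: h(0) = -4, h′(0) = -9, h′′(0) = -16.

f: a_k = 1, 0, -1/2, 0, 1/24, 0, -1/720, 0, 1/40320, …
g: a_k = -2, -4, -4, -8/3, -4/3, -8/15, -8/45, -16/315, -4/315, …
Weyl lclm of L_f,L_g ⇒ L₀ (ord ≤ 3).
Differentiate: ansatz ord ≤ ord L₀ ⇒ L.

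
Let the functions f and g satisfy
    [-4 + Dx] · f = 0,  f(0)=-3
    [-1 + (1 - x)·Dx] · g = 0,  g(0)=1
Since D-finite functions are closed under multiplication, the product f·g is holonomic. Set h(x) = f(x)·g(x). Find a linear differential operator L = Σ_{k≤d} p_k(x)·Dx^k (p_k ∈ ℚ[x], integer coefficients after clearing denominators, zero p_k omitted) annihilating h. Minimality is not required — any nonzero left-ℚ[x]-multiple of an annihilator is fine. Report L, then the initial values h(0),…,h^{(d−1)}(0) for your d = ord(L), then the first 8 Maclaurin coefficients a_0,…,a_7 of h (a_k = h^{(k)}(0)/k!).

f: a_k = -3, -12, -24, -32, -32, -128/5, -256/15, -1024/105, …
g: a_k = 1, 1, 1, 1, 1, 1, 1, 1, …
f·g: L₀ = L_f ⊗_s L_g, ord ≤ 1·1.
L = (5 - 4·x) + (-1 + x)·Dx  (order 1).
h: a_k = -3, -15, -39, -71, -103, -643/5, -437/3, -16319/105, …
ICs: h(0) = -3.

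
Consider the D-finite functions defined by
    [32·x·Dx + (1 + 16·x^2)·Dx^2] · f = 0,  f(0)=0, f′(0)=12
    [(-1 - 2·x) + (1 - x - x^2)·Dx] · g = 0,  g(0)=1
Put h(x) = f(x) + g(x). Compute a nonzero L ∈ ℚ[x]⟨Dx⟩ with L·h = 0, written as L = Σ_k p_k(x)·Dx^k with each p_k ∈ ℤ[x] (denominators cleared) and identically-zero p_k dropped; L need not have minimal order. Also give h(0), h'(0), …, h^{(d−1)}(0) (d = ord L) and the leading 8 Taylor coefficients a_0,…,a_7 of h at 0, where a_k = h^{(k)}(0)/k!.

f: a_k = 0, 12, 0, -64, 0, 3072/5, 0, -49152/7, …
g: a_k = 1, 1, 2, 3, 5, 8, 13, 21, …
h₀=f+g: left-lcm gives L₀, ord ≤ 3.
L = (64 - 256·x - 3904·x^2 - 6912·x^3 - 9696·x^4 - 1536·x^6)·Dx + (-25 - 24·x + 542·x^2 - 780·x^3 - 6800·x^4 - 6560·x^5 - 768·x^6 - 1536·x^7)·Dx^2 + (2 + 17·x + 62·x^2 + 202·x^3 + 445·x^4 - 1136·x^5 - 576·x^6 - 256·x^7 - 256·x^8)·Dx^3  (order 3).
h: a_k = 1, 13, 2, -61, 5, 3112/5, 13, -49005/7, …
ICs: h(0) = 1, h′(0) = 13, h′′(0) = 4.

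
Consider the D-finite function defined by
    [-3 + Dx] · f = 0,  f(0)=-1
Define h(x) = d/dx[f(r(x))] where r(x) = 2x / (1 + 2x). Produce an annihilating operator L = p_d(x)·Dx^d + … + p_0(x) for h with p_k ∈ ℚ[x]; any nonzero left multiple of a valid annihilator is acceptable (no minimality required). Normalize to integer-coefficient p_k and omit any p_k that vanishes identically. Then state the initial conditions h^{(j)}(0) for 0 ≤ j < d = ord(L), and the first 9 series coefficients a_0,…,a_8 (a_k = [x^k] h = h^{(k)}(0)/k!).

L = (2 - 8·x) + (-1 - 4·x - 4·x^2)·Dx  (order 1).
h: a_k = -6, -12, 36, -24, -84, 1656/5, -3288/5, 25968/35, 7668/35, …
ICs: h(0) = -6.

f: a_k = -1, -3, -9/2, -9/2, -27/8, -81/40, -81/80, -243/560, -729/4480, …
h₀=f(r): pull back L_f along r ⇒ L₀.
Derive L from L₀ (diff closure).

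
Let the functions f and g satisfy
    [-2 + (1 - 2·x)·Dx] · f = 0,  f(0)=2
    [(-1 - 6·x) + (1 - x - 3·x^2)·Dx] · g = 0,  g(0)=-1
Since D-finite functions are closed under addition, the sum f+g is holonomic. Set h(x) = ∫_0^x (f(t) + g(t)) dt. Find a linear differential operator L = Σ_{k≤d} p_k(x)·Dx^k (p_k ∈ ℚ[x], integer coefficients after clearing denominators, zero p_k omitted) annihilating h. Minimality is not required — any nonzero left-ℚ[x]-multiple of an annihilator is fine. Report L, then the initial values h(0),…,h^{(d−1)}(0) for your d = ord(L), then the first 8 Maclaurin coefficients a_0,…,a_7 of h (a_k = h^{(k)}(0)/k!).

L = (8 - 36·x + 108·x^2 - 72·x^3)·Dx + (-2·x - 54·x^2 + 192·x^3 - 144·x^4)·Dx^2 + (-1 + 9·x - 23·x^2 + 6·x^3 + 42·x^4 - 36·x^5)·Dx^3  (order 3).
h: a_k = 0, 1, 3/2, 4/3, 9/4, 13/5, 4, 31/7, …
ICs: h(0) = 0, h′(0) = 1, h′′(0) = 3.

f: a_k = 2, 4, 8, 16, 32, 64, 128, 256, …
g: a_k = -1, -1, -4, -7, -19, -40, -97, -217, …
Weyl lclm of L_f,L_g ⇒ L₀ (ord ≤ 2).
∫: right-multiply L₀ by Dx.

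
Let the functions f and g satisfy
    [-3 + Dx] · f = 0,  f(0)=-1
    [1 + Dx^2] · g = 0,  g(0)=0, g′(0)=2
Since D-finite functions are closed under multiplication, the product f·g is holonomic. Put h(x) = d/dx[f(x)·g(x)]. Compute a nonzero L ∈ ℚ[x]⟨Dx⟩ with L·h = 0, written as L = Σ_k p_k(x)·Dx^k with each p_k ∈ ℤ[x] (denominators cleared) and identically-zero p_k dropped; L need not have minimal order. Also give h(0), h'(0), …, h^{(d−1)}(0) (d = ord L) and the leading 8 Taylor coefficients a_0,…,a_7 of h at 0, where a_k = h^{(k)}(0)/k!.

f: a_k = -1, -3, -9/2, -9/2, -27/8, -81/40, -81/80, -243/560, …
g: a_k = 0, 2, 0, -1/3, 0, 1/60, 0, -1/2520, …
L₀ := L_f ⊗_s L_g (sym. prod.), ord ≤ 2.
h=h₀': d/dx-closure on L₀ ⇒ L.
L = 10 - 6·Dx + Dx^2  (order 2).
h: a_k = -2, -12, -26, -32, -79/3, -78/5, -307/45, -32/15, …
ICs: h(0) = -2, h′(0) = -12.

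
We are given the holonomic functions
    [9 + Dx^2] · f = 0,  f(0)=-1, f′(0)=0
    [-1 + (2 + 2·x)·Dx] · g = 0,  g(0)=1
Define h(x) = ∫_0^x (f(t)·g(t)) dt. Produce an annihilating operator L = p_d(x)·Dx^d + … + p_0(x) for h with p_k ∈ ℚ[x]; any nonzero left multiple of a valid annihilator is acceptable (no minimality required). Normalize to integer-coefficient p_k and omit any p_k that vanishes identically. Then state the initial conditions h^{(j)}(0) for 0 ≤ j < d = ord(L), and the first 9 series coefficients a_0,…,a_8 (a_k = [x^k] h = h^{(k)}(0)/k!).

f: a_k = -1, 0, 9/2, 0, -27/8, 0, 81/80, 0, -729/4480, …
g: a_k = 1, 1/2, -1/8, 1/16, -5/128, 7/256, -21/1024, 33/2048, -429/32768, …
h₀=f·g: eliminate ⇒ L₀, order ≤ 2·1.
h=∫₀ˣh₀: take L = L₀·Dx.
L = (39 + 72·x + 36·x^2)·Dx + (-4 - 4·x)·Dx^2 + (4 + 8·x + 4·x^2)·Dx^3  (order 3).
h: a_k = 0, -1, -1/4, 37/24, 35/64, -499/640, -367/1536, 6549/35840, 4119/81920, …
ICs: h(0) = 0, h′(0) = -1, h′′(0) = -1/2.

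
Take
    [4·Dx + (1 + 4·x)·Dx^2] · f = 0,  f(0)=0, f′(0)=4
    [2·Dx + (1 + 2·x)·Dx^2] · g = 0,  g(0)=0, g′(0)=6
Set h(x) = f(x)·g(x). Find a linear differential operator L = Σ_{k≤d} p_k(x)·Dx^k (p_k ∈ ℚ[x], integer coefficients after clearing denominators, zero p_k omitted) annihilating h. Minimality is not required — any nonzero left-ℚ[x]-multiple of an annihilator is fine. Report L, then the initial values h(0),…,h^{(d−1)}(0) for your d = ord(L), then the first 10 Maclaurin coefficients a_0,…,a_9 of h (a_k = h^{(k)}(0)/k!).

f: a_k = 0, 4, -8, 64/3, -64, 1024/5, -2048/3, 16384/7, -8192, 262144/9, …
g: a_k = 0, 6, -6, 8, -12, 96/5, -32, 384/7, -96, 512/3, …
L₀ := L_f ⊗_s L_g (sym. prod.), ord ≤ 4.
L = (160 + 768·x + 1024·x^2)·Dx + (264 + 2144·x + 5760·x^2 + 5120·x^3)·Dx^2 + (64 + 720·x + 2976·x^2 + 5376·x^3 + 3584·x^4)·Dx^3 + (3 + 44·x + 252·x^2 + 704·x^3 + 960·x^4 + 512·x^5)·Dx^4  (order 4).
h: a_k = 0, 0, 24, -72, 208, -624, 29344/15, -31872/5, 150016/7, -2584704/35, …
ICs: h(0) = 0, h′(0) = 0, h′′(0) = 48, h′′′(0) = -432.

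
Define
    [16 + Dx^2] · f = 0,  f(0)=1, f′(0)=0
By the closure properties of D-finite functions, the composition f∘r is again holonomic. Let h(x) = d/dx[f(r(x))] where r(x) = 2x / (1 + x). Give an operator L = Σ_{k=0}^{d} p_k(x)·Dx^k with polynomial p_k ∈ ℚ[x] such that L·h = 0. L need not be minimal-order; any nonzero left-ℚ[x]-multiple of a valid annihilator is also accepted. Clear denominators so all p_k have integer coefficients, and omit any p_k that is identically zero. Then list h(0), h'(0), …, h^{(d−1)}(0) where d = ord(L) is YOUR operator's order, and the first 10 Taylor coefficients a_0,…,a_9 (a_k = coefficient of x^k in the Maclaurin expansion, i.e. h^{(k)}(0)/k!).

f: a_k = 1, 0, -8, 0, 32/3, 0, -256/45, 0, 512/315, 0, …
Substitute x→r, Dx→(1/r')Dx; clear ⇒ L₀.
h=h₀': d/dx-closure on L₀ ⇒ L.
L = (70 + 12·x + 6·x^2) + (6 + 18·x + 18·x^2 + 6·x^3)·Dx + (1 + 4·x + 6·x^2 + 4·x^3 + x^4)·Dx^2  (order 2).
h: a_k = 0, -64, 192, 896/3, -8320/3, 106432/15, -36288/5, -3730688/315, 2444032/35, -486016448/2835, …
ICs: h(0) = 0, h′(0) = -64.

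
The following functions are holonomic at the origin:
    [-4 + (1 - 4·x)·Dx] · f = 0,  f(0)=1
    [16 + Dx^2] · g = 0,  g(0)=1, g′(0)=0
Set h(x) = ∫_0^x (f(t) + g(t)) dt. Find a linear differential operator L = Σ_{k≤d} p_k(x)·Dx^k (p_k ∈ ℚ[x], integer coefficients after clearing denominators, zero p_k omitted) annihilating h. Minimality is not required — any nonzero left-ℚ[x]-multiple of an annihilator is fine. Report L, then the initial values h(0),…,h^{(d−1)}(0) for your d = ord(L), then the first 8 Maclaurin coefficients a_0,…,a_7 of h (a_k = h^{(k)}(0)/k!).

f: a_k = 1, 4, 16, 64, 256, 1024, 4096, 16384, …
g: a_k = 1, 0, -8, 0, 32/3, 0, -256/45, 0, …
h₀=f+g: left-lcm gives L₀, ord ≤ 3.
Integrate: L := L₀·Dx.
L = (448 - 512·x + 1024·x^2)·Dx + (-48 + 320·x - 768·x^2 + 1024·x^3)·Dx^2 + (28 - 32·x + 64·x^2)·Dx^3 + (-3 + 20·x - 48·x^2 + 64·x^3)·Dx^4  (order 4).
h: a_k = 0, 2, 2, 8/3, 16, 160/3, 512/3, 184064/315, …
ICs: h(0) = 0, h′(0) = 2, h′′(0) = 4, h′′′(0) = 16.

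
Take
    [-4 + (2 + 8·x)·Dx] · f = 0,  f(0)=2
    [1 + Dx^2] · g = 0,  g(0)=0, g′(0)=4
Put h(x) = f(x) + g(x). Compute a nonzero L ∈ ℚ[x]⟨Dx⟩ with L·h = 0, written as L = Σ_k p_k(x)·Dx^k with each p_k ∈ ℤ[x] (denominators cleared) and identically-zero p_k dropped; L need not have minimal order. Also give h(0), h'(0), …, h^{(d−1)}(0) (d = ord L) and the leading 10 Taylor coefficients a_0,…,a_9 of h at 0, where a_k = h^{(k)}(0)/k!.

f: a_k = 2, 4, -4, 8, -20, 56, -168, 528, -1716, 5720, …
g: a_k = 0, 4, 0, -2/3, 0, 1/30, 0, -1/1260, 0, 1/90720, …
h₀=f+g: left-lcm gives L₀, ord ≤ 3.
L = (-26 - 16·x - 32·x^2) + (-3 - 4·x + 48·x^2 + 64·x^3)·Dx + (-26 - 16·x - 32·x^2)·Dx^2 + (-3 - 4·x + 48·x^2 + 64·x^3)·Dx^3  (order 3).
h: a_k = 2, 8, -4, 22/3, -20, 1681/30, -168, 665279/1260, -1716, 518918401/90720, …
ICs: h(0) = 2, h′(0) = 8, h′′(0) = -8.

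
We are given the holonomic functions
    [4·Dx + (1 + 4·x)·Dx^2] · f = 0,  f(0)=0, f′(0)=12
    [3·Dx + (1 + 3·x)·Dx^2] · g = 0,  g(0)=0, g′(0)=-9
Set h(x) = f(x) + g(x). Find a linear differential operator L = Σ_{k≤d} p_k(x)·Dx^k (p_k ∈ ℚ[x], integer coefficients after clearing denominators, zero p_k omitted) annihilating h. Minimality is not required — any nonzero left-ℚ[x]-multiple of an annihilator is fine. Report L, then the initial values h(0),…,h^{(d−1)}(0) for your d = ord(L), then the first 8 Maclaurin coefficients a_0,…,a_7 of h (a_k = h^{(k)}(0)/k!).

L = 24·Dx + (14 + 48·x)·Dx^2 + (1 + 7·x + 12·x^2)·Dx^3  (order 3).
h: a_k = 0, 3, -21/2, 37, -525/4, 2343/5, -3367/2, 42591/7, …
ICs: h(0) = 0, h′(0) = 3, h′′(0) = -21.

f: a_k = 0, 12, -24, 64, -192, 3072/5, -2048, 49152/7, …
g: a_k = 0, -9, 27/2, -27, 243/4, -729/5, 729/2, -6561/7, …
f+g: L₀ = lclm(L_f,L_g), ord ≤ 2+2.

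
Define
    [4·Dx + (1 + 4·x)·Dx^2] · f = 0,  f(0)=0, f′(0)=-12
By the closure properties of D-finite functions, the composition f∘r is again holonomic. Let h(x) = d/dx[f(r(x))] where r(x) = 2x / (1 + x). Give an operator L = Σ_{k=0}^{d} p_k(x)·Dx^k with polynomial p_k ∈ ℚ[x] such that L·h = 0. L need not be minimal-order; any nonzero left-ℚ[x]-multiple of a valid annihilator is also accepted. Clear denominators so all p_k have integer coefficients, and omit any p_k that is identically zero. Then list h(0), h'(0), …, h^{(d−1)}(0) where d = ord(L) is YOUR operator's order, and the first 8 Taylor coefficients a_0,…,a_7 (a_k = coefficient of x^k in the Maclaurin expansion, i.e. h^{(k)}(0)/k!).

L = (10 + 18·x) + (1 + 10·x + 9·x^2)·Dx  (order 1).
h: a_k = -24, 240, -2184, 19680, -177144, 1594320, -14348904, 129140160, …
ICs: h(0) = -24.

f: a_k = 0, -12, 24, -64, 192, -3072/5, 2048, -49152/7, …
Substitute x→r, Dx→(1/r')Dx; clear ⇒ L₀.
Differentiate: ansatz ord ≤ ord L₀ ⇒ L.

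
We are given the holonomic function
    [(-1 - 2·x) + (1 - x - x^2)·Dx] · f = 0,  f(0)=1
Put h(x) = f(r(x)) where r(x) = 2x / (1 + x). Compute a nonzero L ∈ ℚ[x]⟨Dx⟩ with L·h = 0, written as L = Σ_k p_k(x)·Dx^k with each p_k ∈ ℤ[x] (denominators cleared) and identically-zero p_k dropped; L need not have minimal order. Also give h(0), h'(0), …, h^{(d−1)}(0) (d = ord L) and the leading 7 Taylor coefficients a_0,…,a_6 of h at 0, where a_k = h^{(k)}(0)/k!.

L = (2 + 10·x) + (-1 - x + 5·x^2 + 5·x^3)·Dx  (order 1).
h: a_k = 1, 2, 6, 10, 30, 50, 150, …
ICs: h(0) = 1.

f: a_k = 1, 1, 2, 3, 5, 8, 13, …
Substitute x→r, Dx→(1/r')Dx; clear ⇒ L₀.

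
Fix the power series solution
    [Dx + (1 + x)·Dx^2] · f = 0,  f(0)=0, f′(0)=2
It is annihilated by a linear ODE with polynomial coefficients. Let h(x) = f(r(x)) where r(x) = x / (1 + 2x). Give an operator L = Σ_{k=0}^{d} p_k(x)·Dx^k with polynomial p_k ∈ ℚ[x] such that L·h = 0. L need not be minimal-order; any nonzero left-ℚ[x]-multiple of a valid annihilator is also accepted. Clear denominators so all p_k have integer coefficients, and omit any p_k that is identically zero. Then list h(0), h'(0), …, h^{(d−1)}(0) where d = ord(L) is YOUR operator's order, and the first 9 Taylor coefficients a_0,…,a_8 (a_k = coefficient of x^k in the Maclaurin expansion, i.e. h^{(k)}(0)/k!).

L = (5 + 12·x)·Dx + (1 + 5·x + 6·x^2)·Dx^2  (order 2).
h: a_k = 0, 2, -5, 38/3, -65/2, 422/5, -665/3, 4118/7, -6305/4, …
ICs: h(0) = 0, h′(0) = 2.

f: a_k = 0, 2, -1, 2/3, -1/2, 2/5, -1/3, 2/7, -1/4, …
Change of var in L_f (x↦r) gives L₀.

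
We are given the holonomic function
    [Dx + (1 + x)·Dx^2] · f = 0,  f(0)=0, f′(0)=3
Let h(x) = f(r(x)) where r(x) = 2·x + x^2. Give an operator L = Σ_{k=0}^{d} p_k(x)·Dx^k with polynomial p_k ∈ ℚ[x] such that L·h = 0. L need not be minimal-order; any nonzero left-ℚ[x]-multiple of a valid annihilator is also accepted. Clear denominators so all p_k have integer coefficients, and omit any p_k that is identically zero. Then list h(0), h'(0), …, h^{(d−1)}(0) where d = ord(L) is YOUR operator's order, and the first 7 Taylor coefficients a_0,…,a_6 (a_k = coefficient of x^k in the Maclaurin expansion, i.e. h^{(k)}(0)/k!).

L = Dx + (1 + x)·Dx^2  (order 2).
h: a_k = 0, 6, -3, 2, -3/2, 6/5, -1, …
ICs: h(0) = 0, h′(0) = 6.

f: a_k = 0, 3, -3/2, 1, -3/4, 3/5, -1/2, …
L₀ from L_f via x↦r, Dx↦r'^{-1}Dx.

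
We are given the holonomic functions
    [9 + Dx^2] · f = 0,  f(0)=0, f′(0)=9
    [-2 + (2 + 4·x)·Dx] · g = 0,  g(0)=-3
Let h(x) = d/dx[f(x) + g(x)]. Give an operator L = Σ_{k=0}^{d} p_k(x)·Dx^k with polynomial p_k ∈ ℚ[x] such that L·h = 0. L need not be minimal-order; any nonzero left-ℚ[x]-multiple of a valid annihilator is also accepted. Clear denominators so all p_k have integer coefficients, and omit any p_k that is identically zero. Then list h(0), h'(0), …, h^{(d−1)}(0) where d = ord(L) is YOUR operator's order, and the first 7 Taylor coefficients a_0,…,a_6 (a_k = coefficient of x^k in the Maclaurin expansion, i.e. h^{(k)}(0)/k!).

L = (-18 - 27·x - 27·x^2) + (-9 - 45·x - 81·x^2 - 54·x^3)·Dx + (-2 - 3·x - 3·x^2)·Dx^2 + (-1 - 5·x - 9·x^2 - 6·x^3)·Dx^3  (order 3).
h: a_k = 6, 3, -45, 15/2, 69/4, 189/8, -2097/40, …
ICs: h(0) = 6, h′(0) = 3, h′′(0) = -90.

f: a_k = 0, 9, 0, -27/2, 0, 243/40, 0, …
g: a_k = -3, -3, 3/2, -3/2, 15/8, -21/8, 63/16, …
f+g: L₀ = lclm(L_f,L_g), ord ≤ 2+1.
Derive L from L₀ (diff closure).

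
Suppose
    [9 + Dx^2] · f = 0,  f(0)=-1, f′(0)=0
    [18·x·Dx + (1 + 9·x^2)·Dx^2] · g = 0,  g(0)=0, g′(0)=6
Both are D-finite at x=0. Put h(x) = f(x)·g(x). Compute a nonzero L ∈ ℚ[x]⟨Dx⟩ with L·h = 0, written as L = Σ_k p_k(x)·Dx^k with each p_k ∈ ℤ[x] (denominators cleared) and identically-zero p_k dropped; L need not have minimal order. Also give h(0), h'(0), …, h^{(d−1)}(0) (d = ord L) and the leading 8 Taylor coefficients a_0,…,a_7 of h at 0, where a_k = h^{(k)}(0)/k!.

L = (810 + 18954·x^2 + 72171·x^4 + 236196·x^6 + 531441·x^8) + (972·x + 14580·x^3 + 78732·x^5 + 236196·x^7)·Dx + (108 + 2592·x^2 + 13122·x^4 + 52488·x^6 + 118098·x^8)·Dx^2 + (108·x + 1620·x^3 + 8748·x^5 + 26244·x^7)·Dx^3 + (2 + 54·x^2 + 567·x^4 + 2916·x^6 + 6561·x^8)·Dx^4  (order 4).
h: a_k = 0, -6, 0, 45, 0, -3969/20, 0, 316143/280, …
ICs: h(0) = 0, h′(0) = -6, h′′(0) = 0, h′′′(0) = 270.

f: a_k = -1, 0, 9/2, 0, -27/8, 0, 81/80, 0, …
g: a_k = 0, 6, 0, -18, 0, 486/5, 0, -4374/7, …
L₀ := L_f ⊗_s L_g (sym. prod.), ord ≤ 4.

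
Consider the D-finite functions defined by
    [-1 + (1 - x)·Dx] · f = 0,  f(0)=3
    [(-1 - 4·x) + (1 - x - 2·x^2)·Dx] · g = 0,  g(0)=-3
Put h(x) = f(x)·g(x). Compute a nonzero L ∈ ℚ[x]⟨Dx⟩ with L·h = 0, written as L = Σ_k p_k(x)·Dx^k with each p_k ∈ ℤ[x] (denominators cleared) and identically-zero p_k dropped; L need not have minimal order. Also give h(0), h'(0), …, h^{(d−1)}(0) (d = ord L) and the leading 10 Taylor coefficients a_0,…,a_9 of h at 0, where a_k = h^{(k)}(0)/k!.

f: a_k = 3, 3, 3, 3, 3, 3, 3, 3, 3, 3, …
g: a_k = -3, -3, -9, -15, -33, -63, -129, -255, -513, -1023, …
f·g: L₀ = L_f ⊗_s L_g, ord ≤ 1·1.
L = (-2 - 2·x + 6·x^2) + (1 - 2·x - x^2 + 2·x^3)·Dx  (order 1).
h: a_k = -9, -18, -45, -90, -189, -378, -765, -1530, -3069, -6138, …
ICs: h(0) = -9.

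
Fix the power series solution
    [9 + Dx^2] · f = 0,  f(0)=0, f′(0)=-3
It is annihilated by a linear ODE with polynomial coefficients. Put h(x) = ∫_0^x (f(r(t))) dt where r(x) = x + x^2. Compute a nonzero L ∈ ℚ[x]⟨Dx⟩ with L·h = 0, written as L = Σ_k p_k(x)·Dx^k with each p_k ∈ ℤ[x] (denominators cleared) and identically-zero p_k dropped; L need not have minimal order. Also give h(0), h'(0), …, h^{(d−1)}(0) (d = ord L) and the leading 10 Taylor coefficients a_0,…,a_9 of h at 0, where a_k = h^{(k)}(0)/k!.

f: a_k = 0, -3, 0, 9/2, 0, -81/40, 0, 243/560, 0, -243/4480, …
L₀ from L_f via x↦r, Dx↦r'^{-1}Dx.
h=∫₀ˣh₀: take L = L₀·Dx.
L = (9 + 54·x + 108·x^2 + 72·x^3)·Dx - 2·Dx^2 + (1 + 2·x)·Dx^3  (order 3).
h: a_k = 0, 0, -3/2, -1, 9/8, 27/10, 153/80, -45/56, -11097/4480, -153/80, …
ICs: h(0) = 0, h′(0) = 0, h′′(0) = -3.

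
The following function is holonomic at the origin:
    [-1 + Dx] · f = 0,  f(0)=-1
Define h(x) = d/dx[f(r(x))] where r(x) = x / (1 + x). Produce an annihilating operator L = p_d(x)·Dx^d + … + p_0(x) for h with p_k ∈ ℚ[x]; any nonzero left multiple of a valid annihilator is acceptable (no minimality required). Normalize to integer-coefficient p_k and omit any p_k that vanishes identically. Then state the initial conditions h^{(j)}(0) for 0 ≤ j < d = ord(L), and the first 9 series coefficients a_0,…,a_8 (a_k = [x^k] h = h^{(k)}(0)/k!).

L = (-1 - 2·x) + (-1 - 2·x - x^2)·Dx  (order 1).
h: a_k = -1, 1, -1/2, -1/6, 19/24, -151/120, 1091/720, -7841/5040, 56519/40320, …
ICs: h(0) = -1.

f: a_k = -1, -1, -1/2, -1/6, -1/24, -1/120, -1/720, -1/5040, -1/40320, …
Change of var in L_f (x↦r) gives L₀.
h=h₀': d/dx-closure on L₀ ⇒ L.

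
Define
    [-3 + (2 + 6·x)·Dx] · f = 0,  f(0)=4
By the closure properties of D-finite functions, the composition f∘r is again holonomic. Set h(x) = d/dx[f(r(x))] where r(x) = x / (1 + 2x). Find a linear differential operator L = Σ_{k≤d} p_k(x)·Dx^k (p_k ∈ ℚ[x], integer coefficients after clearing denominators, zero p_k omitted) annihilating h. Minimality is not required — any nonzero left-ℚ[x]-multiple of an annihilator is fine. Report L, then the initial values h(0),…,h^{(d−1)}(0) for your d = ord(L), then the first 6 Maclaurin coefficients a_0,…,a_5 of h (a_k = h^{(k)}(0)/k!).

f: a_k = 4, 6, -9/2, 27/4, -405/32, 1701/64, …
f∘r: x↦r, Dx↦Dx/r' in L_f ⇒ L₀.
h=h₀': d/dx-closure on L₀ ⇒ L.
L = (-11 - 40·x) + (-2 - 14·x - 20·x^2)·Dx  (order 1).
h: a_k = 6, -33, 585/4, -4965/8, 169545/64, -1477503/128, …
ICs: h(0) = 6.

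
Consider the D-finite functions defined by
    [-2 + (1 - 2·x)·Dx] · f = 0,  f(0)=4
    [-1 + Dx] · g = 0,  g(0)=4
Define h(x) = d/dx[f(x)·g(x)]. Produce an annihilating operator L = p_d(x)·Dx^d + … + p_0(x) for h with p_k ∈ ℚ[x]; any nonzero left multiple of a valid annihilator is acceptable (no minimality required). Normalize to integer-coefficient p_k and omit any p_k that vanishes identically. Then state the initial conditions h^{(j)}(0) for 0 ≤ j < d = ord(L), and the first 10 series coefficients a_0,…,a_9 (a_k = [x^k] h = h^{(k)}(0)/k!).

f: a_k = 4, 8, 16, 32, 64, 128, 256, 512, 1024, 2048, …
g: a_k = 4, 4, 2, 2/3, 1/6, 1/30, 1/180, 1/1260, 1/10080, 1/90720, …
Product ⇒ symmetric product L₀, ord ≤ 1.
h=h₀': d/dx-closure on L₀ ⇒ L.
L = (13 - 12·x + 4·x^2) + (-3 + 8·x - 4·x^2)·Dx  (order 1).
h: a_k = 48, 208, 632, 1688, 12662/3, 151946/15, 354541/15, 17017969/315, 306323443/2520, 2042156287/7560, …
ICs: h(0) = 48.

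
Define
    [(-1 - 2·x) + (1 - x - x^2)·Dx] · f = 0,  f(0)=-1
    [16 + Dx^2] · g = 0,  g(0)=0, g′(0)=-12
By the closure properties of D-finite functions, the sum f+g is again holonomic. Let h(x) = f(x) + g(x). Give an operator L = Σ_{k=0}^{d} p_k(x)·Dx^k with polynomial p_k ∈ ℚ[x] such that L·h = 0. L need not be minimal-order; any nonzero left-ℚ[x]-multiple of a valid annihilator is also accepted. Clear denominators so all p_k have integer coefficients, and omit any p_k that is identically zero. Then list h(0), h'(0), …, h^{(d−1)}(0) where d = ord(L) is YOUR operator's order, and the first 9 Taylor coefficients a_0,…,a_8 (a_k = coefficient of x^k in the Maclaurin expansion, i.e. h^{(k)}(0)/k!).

L = (272 + 384·x - 352·x^2 + 192·x^3 + 640·x^4 + 256·x^5) + (-160 + 368·x + 32·x^2 - 544·x^3 + 48·x^4 + 384·x^5 + 128·x^6)·Dx + (17 + 24·x - 22·x^2 + 12·x^3 + 40·x^4 + 16·x^5)·Dx^2 + (-10 + 23·x + 2·x^2 - 34·x^3 + 3·x^4 + 24·x^5 + 8·x^6)·Dx^3  (order 3).
h: a_k = -1, -13, -2, 29, -5, -168/5, -13, -1181/105, -34, …
ICs: h(0) = -1, h′(0) = -13, h′′(0) = -4.

f: a_k = -1, -1, -2, -3, -5, -8, -13, -21, -34, …
g: a_k = 0, -12, 0, 32, 0, -128/5, 0, 1024/105, 0, …
Weyl lclm of L_f,L_g ⇒ L₀ (ord ≤ 3).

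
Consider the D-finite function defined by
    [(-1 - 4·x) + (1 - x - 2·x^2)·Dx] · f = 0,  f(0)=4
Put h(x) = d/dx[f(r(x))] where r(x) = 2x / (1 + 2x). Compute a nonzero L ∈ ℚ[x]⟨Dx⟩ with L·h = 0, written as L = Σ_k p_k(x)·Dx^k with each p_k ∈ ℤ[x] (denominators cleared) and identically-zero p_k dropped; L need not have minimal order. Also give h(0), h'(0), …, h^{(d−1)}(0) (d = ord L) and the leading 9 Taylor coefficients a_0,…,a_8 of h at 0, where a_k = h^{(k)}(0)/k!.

L = (8 + 48·x + 288·x^2 + 320·x^3) + (-1 - 14·x - 36·x^2 + 56·x^3 + 160·x^4)·Dx  (order 1).
h: a_k = 8, 64, 0, 1024, -2560, 18432, -71680, 360448, -1548288, …
ICs: h(0) = 8.

f: a_k = 4, 4, 12, 20, 44, 84, 172, 340, 684, …
Substitute x→r, Dx→(1/r')Dx; clear ⇒ L₀.
Derive L from L₀ (diff closure).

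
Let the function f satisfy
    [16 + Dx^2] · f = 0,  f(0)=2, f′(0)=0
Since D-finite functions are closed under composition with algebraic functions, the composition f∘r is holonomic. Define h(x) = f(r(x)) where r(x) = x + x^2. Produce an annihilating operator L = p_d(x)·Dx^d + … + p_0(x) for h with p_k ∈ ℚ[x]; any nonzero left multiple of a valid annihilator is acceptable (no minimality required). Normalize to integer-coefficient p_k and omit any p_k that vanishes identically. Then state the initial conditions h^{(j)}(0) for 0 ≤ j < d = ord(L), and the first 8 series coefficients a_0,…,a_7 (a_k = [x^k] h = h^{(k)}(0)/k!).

f: a_k = 2, 0, -16, 0, 64/3, 0, -512/45, 0, …
f∘r: x↦r, Dx↦Dx/r' in L_f ⇒ L₀.
L = (16 + 96·x + 192·x^2 + 128·x^3) - 2·Dx + (1 + 2·x)·Dx^2  (order 2).
h: a_k = 2, 0, -16, -32, 16/3, 256/3, 5248/45, 256/15, …
ICs: h(0) = 2, h′(0) = 0.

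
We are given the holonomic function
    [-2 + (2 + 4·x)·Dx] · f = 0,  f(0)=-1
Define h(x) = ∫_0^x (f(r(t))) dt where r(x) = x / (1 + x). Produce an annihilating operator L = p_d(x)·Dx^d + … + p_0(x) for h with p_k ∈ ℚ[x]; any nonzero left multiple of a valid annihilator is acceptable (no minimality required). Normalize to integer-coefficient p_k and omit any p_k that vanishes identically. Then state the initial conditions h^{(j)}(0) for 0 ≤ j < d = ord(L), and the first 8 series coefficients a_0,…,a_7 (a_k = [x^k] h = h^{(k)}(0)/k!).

f: a_k = -1, -1, 1/2, -1/2, 5/8, -7/8, 21/16, -33/16, …
Substitute x→r, Dx→(1/r')Dx; clear ⇒ L₀.
Integrate: L := L₀·Dx.
L = -Dx + (1 + 4·x + 3·x^2)·Dx^2  (order 2).
h: a_k = 0, -1, -1/2, 1/2, -5/8, 37/40, -25/16, 327/112, …
ICs: h(0) = 0, h′(0) = -1.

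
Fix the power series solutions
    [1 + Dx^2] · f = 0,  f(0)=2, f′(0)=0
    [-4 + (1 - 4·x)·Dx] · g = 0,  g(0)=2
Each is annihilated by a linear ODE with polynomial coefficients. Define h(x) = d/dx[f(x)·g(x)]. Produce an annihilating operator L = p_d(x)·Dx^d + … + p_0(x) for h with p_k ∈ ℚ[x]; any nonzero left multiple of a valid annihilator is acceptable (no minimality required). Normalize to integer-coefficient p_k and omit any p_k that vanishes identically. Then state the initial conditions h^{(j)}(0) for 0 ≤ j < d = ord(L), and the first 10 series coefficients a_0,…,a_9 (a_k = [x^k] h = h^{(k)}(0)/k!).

f: a_k = 2, 0, -1, 0, 1/12, 0, -1/360, 0, 1/20160, 0, …
g: a_k = 2, 8, 32, 128, 512, 2048, 8192, 32768, 131072, 524288, …
h₀=f·g: eliminate ⇒ L₀, order ≤ 2·1.
Differentiate: ansatz ord ≤ ord L₀ ⇒ L.
L = (-31 - 8·x + 16·x^2) + (-8 + 32·x)·Dx + (1 - 8·x + 16·x^2)·Dx^2  (order 2).
h: a_k = 16, 124, 744, 11906/3, 59530/3, 2857439/30, 20002073/45, 512053069/252, 512053069/56, 3686782096799/90720, …
ICs: h(0) = 16, h′(0) = 124.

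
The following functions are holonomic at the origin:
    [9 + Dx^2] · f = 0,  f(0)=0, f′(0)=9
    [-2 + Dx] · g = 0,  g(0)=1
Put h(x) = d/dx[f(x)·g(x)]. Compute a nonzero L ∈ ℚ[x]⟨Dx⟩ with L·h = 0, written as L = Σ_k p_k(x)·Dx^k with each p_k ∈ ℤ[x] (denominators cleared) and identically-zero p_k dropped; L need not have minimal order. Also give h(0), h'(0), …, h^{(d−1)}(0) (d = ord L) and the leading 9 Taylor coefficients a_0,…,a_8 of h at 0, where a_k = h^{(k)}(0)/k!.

f: a_k = 0, 9, 0, -27/2, 0, 243/40, 0, -729/560, 0, …
g: a_k = 1, 2, 2, 4/3, 2/3, 4/15, 4/45, 8/315, 2/315, …
Sym-product of L_f,L_g gives L₀ (≤ ord 2).
Differentiate: ansatz ord ≤ ord L₀ ⇒ L.
L = 13 - 4·Dx + Dx^2  (order 2).
h: a_k = 9, 36, 27/2, -60, -597/8, -207/10, 1483/80, 17, 18801/4480, …
ICs: h(0) = 9, h′(0) = 36.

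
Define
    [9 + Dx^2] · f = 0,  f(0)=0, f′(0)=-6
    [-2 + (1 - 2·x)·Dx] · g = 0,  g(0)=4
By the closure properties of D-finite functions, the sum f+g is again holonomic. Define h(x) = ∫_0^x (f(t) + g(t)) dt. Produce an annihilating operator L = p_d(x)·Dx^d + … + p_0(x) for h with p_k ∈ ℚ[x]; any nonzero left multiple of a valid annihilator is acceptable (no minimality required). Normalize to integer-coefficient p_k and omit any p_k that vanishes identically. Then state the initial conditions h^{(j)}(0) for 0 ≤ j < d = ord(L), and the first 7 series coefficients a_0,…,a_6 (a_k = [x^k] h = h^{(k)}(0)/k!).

f: a_k = 0, -6, 0, 9, 0, -81/20, 0, …
g: a_k = 4, 8, 16, 32, 64, 128, 256, …
Weyl lclm of L_f,L_g ⇒ L₀ (ord ≤ 3).
Integrate: L := L₀·Dx.
L = (-594 + 648·x - 648·x^2)·Dx + (153 - 630·x + 972·x^2 - 648·x^3)·Dx^2 + (-66 + 72·x - 72·x^2)·Dx^3 + (17 - 70·x + 108·x^2 - 72·x^3)·Dx^4  (order 4).
h: a_k = 0, 4, 1, 16/3, 41/4, 64/5, 2479/120, …
ICs: h(0) = 0, h′(0) = 4, h′′(0) = 2, h′′′(0) = 32.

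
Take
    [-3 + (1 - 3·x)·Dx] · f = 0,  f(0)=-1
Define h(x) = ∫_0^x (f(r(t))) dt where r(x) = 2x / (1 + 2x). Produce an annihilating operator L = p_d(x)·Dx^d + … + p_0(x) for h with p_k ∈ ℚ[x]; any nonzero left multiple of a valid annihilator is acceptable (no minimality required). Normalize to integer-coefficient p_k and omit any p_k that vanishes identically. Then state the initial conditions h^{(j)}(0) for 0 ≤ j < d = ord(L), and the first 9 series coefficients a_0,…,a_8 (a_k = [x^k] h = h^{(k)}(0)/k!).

L = 6·Dx + (-1 + 2·x + 8·x^2)·Dx^2  (order 2).
h: a_k = 0, -1, -3, -8, -24, -384/5, -256, -6144/7, -3072, …
ICs: h(0) = 0, h′(0) = -1.

f: a_k = -1, -3, -9, -27, -81, -243, -729, -2187, -6561, …
f∘r: x↦r, Dx↦Dx/r' in L_f ⇒ L₀.
∫: right-multiply L₀ by Dx.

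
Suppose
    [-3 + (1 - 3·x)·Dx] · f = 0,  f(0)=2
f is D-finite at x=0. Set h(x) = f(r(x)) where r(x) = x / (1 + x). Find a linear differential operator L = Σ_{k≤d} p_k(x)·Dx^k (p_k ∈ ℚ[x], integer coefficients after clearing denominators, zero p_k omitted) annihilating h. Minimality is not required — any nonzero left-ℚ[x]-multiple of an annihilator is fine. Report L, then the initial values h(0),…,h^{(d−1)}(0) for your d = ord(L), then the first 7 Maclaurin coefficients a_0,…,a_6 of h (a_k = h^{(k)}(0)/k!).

L = 3 + (-1 + x + 2·x^2)·Dx  (order 1).
h: a_k = 2, 6, 12, 24, 48, 96, 192, …
ICs: h(0) = 2.

f: a_k = 2, 6, 18, 54, 162, 486, 1458, …
f∘r: x↦r, Dx↦Dx/r' in L_f ⇒ L₀.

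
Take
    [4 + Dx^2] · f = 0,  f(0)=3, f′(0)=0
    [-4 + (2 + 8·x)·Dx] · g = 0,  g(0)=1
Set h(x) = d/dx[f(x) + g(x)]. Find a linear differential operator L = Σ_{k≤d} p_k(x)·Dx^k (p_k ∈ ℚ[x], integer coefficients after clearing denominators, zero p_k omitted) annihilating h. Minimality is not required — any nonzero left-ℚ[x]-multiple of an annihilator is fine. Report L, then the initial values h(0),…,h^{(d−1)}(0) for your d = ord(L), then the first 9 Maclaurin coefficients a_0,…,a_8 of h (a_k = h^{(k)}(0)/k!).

L = (-32 - 16·x - 32·x^2) + (-4 - 24·x - 48·x^2 - 64·x^3)·Dx + (-8 - 4·x - 8·x^2)·Dx^2 + (-1 - 6·x - 12·x^2 - 16·x^3)·Dx^3  (order 3).
h: a_k = 2, -16, 12, -32, 140, -2528/5, 1848, -720704/105, 25740, …
ICs: h(0) = 2, h′(0) = -16, h′′(0) = 24.

f: a_k = 3, 0, -6, 0, 2, 0, -4/15, 0, 2/105, …
g: a_k = 1, 2, -2, 4, -10, 28, -84, 264, -858, …
Weyl lclm of L_f,L_g ⇒ L₀ (ord ≤ 3).
h₀' ⇒ L via d/dx closure of L₀.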